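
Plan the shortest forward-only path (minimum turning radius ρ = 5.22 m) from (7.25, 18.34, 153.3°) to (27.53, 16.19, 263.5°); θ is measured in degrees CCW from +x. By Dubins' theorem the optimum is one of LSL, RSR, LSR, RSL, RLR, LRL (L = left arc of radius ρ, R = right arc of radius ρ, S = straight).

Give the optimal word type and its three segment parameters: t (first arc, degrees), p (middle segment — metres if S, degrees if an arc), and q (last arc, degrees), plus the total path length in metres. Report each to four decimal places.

RSR: t = 179.3175°, p = 14.1857 m, q = 70.4825°, L = 36.9440 m

Let ψ = atan2(Δy, Δx) = atan2(-2.15, 20.28) = -6.0517° be the start→goal bearing.
Normalize: d = |goal − start| / ρ = 20.393649/5.22 = 3.906829, α = (θ_start − ψ) mod 360° = 159.3517° = 2.781211 rad, β = (θ_goal − ψ) mod 360° = 269.5517° = 4.704564 rad.
Common terms: sin α = 0.352631, cos α = -0.935762, sin β = -0.999969, cos β = -0.007825, cos(α−β) = -0.345298, d² = 15.263315. Work in radians in the unit-radius frame; every candidate has L = ρ·(t + p + q).
LSL: p² = 2 + d² − 2cos(α−β) + 2d(sin α − sin β) = 28.522671; p = √p² = 5.340662; φ = atan2(cos β − cos α, d + sin α − sin β) = 0.174636 rad; t = (φ − α) mod 2π = 3.676610 rad, q = (β − φ) mod 2π = 4.529928 rad → L = 5.22·(3.676610 + 5.340662 + 4.529928) = 5.22·13.547200 = 70.716385 m
RSR: p² = 2 + d² − 2cos(α−β) + 2d(sin β − sin α) = 7.385150; p = √p² = 2.717563; φ = atan2(cos α − cos β, d − sin α + sin β) = -0.348469 rad; t = (α − φ) mod 2π = 3.129680 rad, q = (φ − β) mod 2π = 1.230152 rad → L = 5.22·(3.129680 + 2.717563 + 1.230152) = 5.22·7.077396 = 36.944006 m
LSR: p² = d² − 2 + 2cos(α−β) + 2d(sin α + sin β) = 7.514640; p = √p² = 2.741284; φ = atan2(−cos α − cos β, d + sin α + sin β) − atan2(−2, p) = 0.912093 rad; t = (φ − α) mod 2π = 4.414067 rad, q = (φ − β) mod 2π = 2.490715 rad → L = 5.22·(4.414067 + 2.741284 + 2.490715) = 5.22·9.646066 = 50.352467 m
RSL: p² = d² − 2 + 2cos(α−β) − 2d(sin α + sin β) = 17.630796; p = √p² = 4.198904; φ = atan2(cos α + cos β, d − sin α − sin β) − atan2(2, p) = -0.648822 rad; t = (α − φ) mod 2π = 3.430033 rad, q = (β − φ) mod 2π = 5.353386 rad → L = 5.22·(3.430033 + 4.198904 + 5.353386) = 5.22·12.982323 = 67.767725 m
RLR: c = (6 − d² + 2cos(α−β) + 2d(sin α − sin β))/8 = 0.076856; p = 2π − arccos c = 4.789321 rad; φ = atan2(cos α − cos β, d − sin α + sin β) = -0.348469 rad; t = (α − φ + p/2) mod 2π = 5.524341 rad, q = (α − β − t + p) mod 2π = 3.624813 rad → L = 5.22·(5.524341 + 4.789321 + 3.624813) = 5.22·13.938475 = 72.758837 m
LRL: c = (6 − d² + 2cos(α−β) − 2d(sin α − sin β))/8 = -2.565334, |c| > 1 → infeasible
Shortest: RSR with L = 36.944006 m ≈ 36.9440 m
Convert RSR to answer units (arcs ×180/π): t = 3.129680·180/π = 179.3175°, p = ρ·p = 5.22·2.717563 = 14.1857 m, q = 1.230152·180/π = 70.4825°, L = 36.9440 m.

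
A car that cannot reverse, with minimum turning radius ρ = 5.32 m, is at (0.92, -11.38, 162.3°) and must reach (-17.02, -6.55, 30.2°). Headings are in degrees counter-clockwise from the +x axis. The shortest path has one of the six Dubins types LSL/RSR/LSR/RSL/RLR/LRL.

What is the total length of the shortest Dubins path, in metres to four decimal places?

30.3234 m

Let ψ = atan2(Δy, Δx) = atan2(4.83, -17.94) = 164.9315° be the start→goal bearing.
Normalize: d = |goal − start| / ρ = 18.578819/5.32 = 3.492259, α = (θ_start − ψ) mod 360° = 357.3685° = 6.237257 rad, β = (θ_goal − ψ) mod 360° = 225.2685° = 3.931677 rad.
Common terms: sin α = -0.045912, cos α = 0.998945, sin β = -0.710413, cos β = -0.703786, cos(α−β) = -0.670427, d² = 12.195874. Work in radians in the unit-radius frame; every candidate has L = ρ·(t + p + q).
LSL: p² = 2 + d² − 2cos(α−β) + 2d(sin α − sin β) = 20.177940; p = √p² = 4.491986; φ = atan2(cos β − cos α, d + sin α − sin β) = -0.388780 rad; t = (φ − α) mod 2π = 5.940334 rad, q = (β − φ) mod 2π = 4.320457 rad → L = 5.32·(5.940334 + 4.491986 + 4.320457) = 5.32·14.752777 = 78.484773 m
RSR: p² = 2 + d² − 2cos(α−β) + 2d(sin β − sin α) = 10.895514; p = √p² = 3.300835; φ = atan2(cos α − cos β, d − sin α + sin β) = 0.541998 rad; t = (α − φ) mod 2π = 5.695259 rad, q = (φ − β) mod 2π = 2.893506 rad → L = 5.32·(5.695259 + 3.300835 + 2.893506) = 5.32·11.889601 = 63.252675 m
LSR: p² = d² − 2 + 2cos(α−β) + 2d(sin α + sin β) = 3.572455; p = √p² = 1.890094; φ = atan2(−cos α − cos β, d + sin α + sin β) − atan2(−2, p) = 0.706176 rad; t = (φ − α) mod 2π = 0.752105 rad, q = (φ − β) mod 2π = 3.057685 rad → L = 5.32·(0.752105 + 1.890094 + 3.057685) = 5.32·5.699884 = 30.323382 m
RSL: p² = d² − 2 + 2cos(α−β) − 2d(sin α + sin β) = 14.137586; p = √p² = 3.759998; φ = atan2(cos α + cos β, d − sin α − sin β) − atan2(2, p) = -0.419491 rad; t = (α − φ) mod 2π = 0.373563 rad, q = (β − φ) mod 2π = 4.351168 rad → L = 5.32·(0.373563 + 3.759998 + 4.351168) = 5.32·8.484729 = 45.138760 m
RLR: c = (6 − d² + 2cos(α−β) + 2d(sin α − sin β))/8 = -0.361939; p = 2π − arccos c = 4.342042 rad; φ = atan2(cos α − cos β, d − sin α + sin β) = 0.541998 rad; t = (α − φ + p/2) mod 2π = 1.583094 rad, q = (α − β − t + p) mod 2π = 5.064527 rad → L = 5.32·(1.583094 + 4.342042 + 5.064527) = 5.32·10.989663 = 58.465008 m
LRL: c = (6 − d² + 2cos(α−β) − 2d(sin α − sin β))/8 = -1.522243, |c| > 1 → infeasible
Shortest: LSR with L = 30.323382 m ≈ 30.3234 m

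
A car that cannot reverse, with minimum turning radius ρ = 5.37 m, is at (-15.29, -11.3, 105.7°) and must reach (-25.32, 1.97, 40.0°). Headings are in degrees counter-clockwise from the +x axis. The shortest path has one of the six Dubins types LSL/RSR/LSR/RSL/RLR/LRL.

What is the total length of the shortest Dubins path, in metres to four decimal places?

Let ψ = atan2(Δy, Δx) = atan2(13.27, -10.03) = 127.0835° be the start→goal bearing.
Normalize: d = |goal − start| / ρ = 16.634116/5.37 = 3.097601, α = (θ_start − ψ) mod 360° = 338.6165° = 5.909974 rad, β = (θ_goal − ψ) mod 360° = 272.9165° = 4.763292 rad.
Common terms: sin α = -0.364608, cos α = 0.931161, sin β = -0.998705, cos β = 0.050881, cos(α−β) = 0.411514, d² = 9.595130. Work in radians in the unit-radius frame; every candidate has L = ρ·(t + p + q).
LSL: p² = 2 + d² − 2cos(α−β) + 2d(sin α − sin β) = 14.700458; p = √p² = 3.834118; φ = atan2(cos β − cos α, d + sin α − sin β) = -0.231658 rad; t = (φ − α) mod 2π = 0.141554 rad, q = (β − φ) mod 2π = 4.994950 rad → L = 5.37·(0.141554 + 3.834118 + 4.994950) = 5.37·8.970622 = 48.172238 m
RSR: p² = 2 + d² − 2cos(α−β) + 2d(sin β − sin α) = 6.843744; p = √p² = 2.616055; φ = atan2(cos α − cos β, d − sin α + sin β) = 0.343188 rad; t = (α − φ) mod 2π = 5.566785 rad, q = (φ − β) mod 2π = 1.863081 rad → L = 5.37·(5.566785 + 2.616055 + 1.863081) = 5.37·10.045922 = 53.946599 m
LSR: p² = d² − 2 + 2cos(α−β) + 2d(sin α + sin β) = -0.027838 < 0 → infeasible
RSL: p² = d² − 2 + 2cos(α−β) − 2d(sin α + sin β) = 16.864155; p = √p² = 4.106599; φ = atan2(cos α + cos β, d − sin α − sin β) − atan2(2, p) = -0.236523 rad; t = (α − φ) mod 2π = 6.146497 rad, q = (β − φ) mod 2π = 4.999815 rad → L = 5.37·(6.146497 + 4.106599 + 4.999815) = 5.37·15.252911 = 81.908133 m
RLR: c = (6 − d² + 2cos(α−β) + 2d(sin α − sin β))/8 = 0.144532; p = 2π − arccos c = 4.857429 rad; φ = atan2(cos α − cos β, d − sin α + sin β) = 0.343188 rad; t = (α − φ + p/2) mod 2π = 1.712314 rad, q = (α − β − t + p) mod 2π = 4.291796 rad → L = 5.37·(1.712314 + 4.857429 + 4.291796) = 5.37·10.861539 = 58.326466 m
LRL: c = (6 − d² + 2cos(α−β) − 2d(sin α − sin β))/8 = -0.837557; p = 2π − arccos c = 3.719592 rad; φ = atan2(cos β − cos α, d + sin α − sin β) = -0.231658 rad; t = (φ − α + p/2) mod 2π = 2.001350 rad, q = (β − α − t + p) mod 2π = 0.571561 rad → L = 5.37·(2.001350 + 3.719592 + 0.571561) = 5.37·6.292503 = 33.790741 m
Shortest: LRL with L = 33.790741 m ≈ 33.7907 m

33.7907 m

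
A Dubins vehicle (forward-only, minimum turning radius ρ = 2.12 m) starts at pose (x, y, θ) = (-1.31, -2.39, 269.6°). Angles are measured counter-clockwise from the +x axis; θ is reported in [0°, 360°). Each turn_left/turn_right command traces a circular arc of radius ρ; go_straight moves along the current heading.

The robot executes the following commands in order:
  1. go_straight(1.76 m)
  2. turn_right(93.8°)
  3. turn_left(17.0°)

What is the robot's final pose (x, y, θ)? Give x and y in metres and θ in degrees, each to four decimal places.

(-4.2224, -6.2965, 192.8000°)

set_pose: (x, y, θ) = (-1.3100, -2.3900, 269.6000°), ρ = 2.12
go_straight(1.76): x += 1.76·cos θ, y += 1.76·sin θ → (-1.3223, -4.1500, 269.6000°)
turn_right(93.8°): centre at ρ to the right, rotate −93.8° → (-3.5975, -6.2495, 175.8000°)
turn_left(17.0°): centre at ρ to the left, rotate +17.0° → (-4.2224, -6.2965, 192.8000°)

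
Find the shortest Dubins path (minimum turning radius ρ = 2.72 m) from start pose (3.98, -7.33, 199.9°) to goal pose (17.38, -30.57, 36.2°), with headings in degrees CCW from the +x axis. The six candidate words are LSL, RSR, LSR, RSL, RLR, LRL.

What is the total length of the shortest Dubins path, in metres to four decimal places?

Let ψ = atan2(Δy, Δx) = atan2(-23.24, 13.40) = -60.0326° be the start→goal bearing.
Normalize: d = |goal − start| / ρ = 26.826435/2.72 = 9.862660, α = (θ_start − ψ) mod 360° = 259.9326° = 4.536680 rad, β = (θ_goal − ψ) mod 360° = 96.2326° = 1.679576 rad.
Common terms: sin α = -0.984603, cos α = -0.174807, sin β = 0.994089, cos β = -0.108565, cos(α−β) = -0.959805, d² = 97.272059. Work in radians in the unit-radius frame; every candidate has L = ρ·(t + p + q).
LSL: p² = 2 + d² − 2cos(α−β) + 2d(sin α − sin β) = 62.161334; p = √p² = 7.884246; φ = atan2(cos β − cos α, d + sin α − sin β) = 0.008402 rad; t = (φ − α) mod 2π = 1.754908 rad, q = (β − φ) mod 2π = 1.671174 rad → L = 2.72·(1.754908 + 7.884246 + 1.671174) = 2.72·11.310327 = 30.764090 m
RSR: p² = 2 + d² − 2cos(α−β) + 2d(sin β − sin α) = 140.222004; p = √p² = 11.841537; φ = atan2(cos α − cos β, d − sin α + sin β) = -0.005594 rad; t = (α − φ) mod 2π = 4.542274 rad, q = (φ − β) mod 2π = 4.598016 rad → L = 2.72·(4.542274 + 11.841537 + 4.598016) = 2.72·20.981827 = 57.070568 m
LSR: p² = d² − 2 + 2cos(α−β) + 2d(sin α + sin β) = 93.539574; p = √p² = 9.671586; φ = atan2(−cos α − cos β, d + sin α + sin β) − atan2(−2, p) = 0.232613 rad; t = (φ − α) mod 2π = 1.979119 rad, q = (φ − β) mod 2π = 4.836223 rad → L = 2.72·(1.979119 + 9.671586 + 4.836223) = 2.72·16.486928 = 44.844444 m
RSL: p² = d² − 2 + 2cos(α−β) − 2d(sin α + sin β) = 93.165322; p = √p² = 9.652219; φ = atan2(cos α + cos β, d − sin α − sin β) − atan2(2, p) = -0.233066 rad; t = (α − φ) mod 2π = 4.769746 rad, q = (β − φ) mod 2π = 1.912642 rad → L = 2.72·(4.769746 + 9.652219 + 1.912642) = 2.72·16.334607 = 44.430130 m
RLR: c = (6 − d² + 2cos(α−β) + 2d(sin α − sin β))/8 = -16.527751, |c| > 1 → infeasible
LRL: c = (6 − d² + 2cos(α−β) − 2d(sin α − sin β))/8 = -6.770167, |c| > 1 → infeasible
Shortest: LSL with L = 30.764090 m ≈ 30.7641 m

30.7641 m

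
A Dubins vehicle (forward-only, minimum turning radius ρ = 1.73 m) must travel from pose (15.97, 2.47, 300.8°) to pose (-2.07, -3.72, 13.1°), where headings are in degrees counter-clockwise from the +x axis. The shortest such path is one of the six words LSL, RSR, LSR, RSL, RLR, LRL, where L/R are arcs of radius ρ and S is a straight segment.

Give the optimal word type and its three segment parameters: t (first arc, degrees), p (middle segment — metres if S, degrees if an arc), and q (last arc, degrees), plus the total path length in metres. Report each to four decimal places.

RSR: t = 97.4141°, p = 17.6084 m, q = 190.2859°, L = 26.2952 m

Let ψ = atan2(Δy, Δx) = atan2(-6.19, -18.04) = -161.0616° be the start→goal bearing.
Normalize: d = |goal − start| / ρ = 19.072433/1.73 = 11.024528, α = (θ_start − ψ) mod 360° = 101.8616° = 1.777819 rad, β = (θ_goal − ψ) mod 360° = 174.1616° = 3.039693 rad.
Common terms: sin α = 0.978647, cos α = -0.205548, sin β = 0.101724, cos β = -0.994813, cos(α−β) = 0.304033, d² = 121.540212. Work in radians in the unit-radius frame; every candidate has L = ρ·(t + p + q).
LSL: p² = 2 + d² − 2cos(α−β) + 2d(sin α − sin β) = 142.267475; p = √p² = 11.927593; φ = atan2(cos β − cos α, d + sin α − sin β) = -0.066220 rad; t = (φ − α) mod 2π = 4.439146 rad, q = (β − φ) mod 2π = 3.105912 rad → L = 1.73·(4.439146 + 11.927593 + 3.105912) = 1.73·19.472651 = 33.687687 m
RSR: p² = 2 + d² − 2cos(α−β) + 2d(sin β − sin α) = 103.596816; p = √p² = 10.178252; φ = atan2(cos α − cos β, d − sin α + sin β) = 0.077622 rad; t = (α − φ) mod 2π = 1.700197 rad, q = (φ − β) mod 2π = 3.321115 rad → L = 1.73·(1.700197 + 10.178252 + 3.321115) = 1.73·15.199564 = 26.295246 m
LSR: p² = d² − 2 + 2cos(α−β) + 2d(sin α + sin β) = 143.969438; p = √p² = 11.998727; φ = atan2(−cos α − cos β, d + sin α + sin β) − atan2(−2, p) = 0.264006 rad; t = (φ − α) mod 2π = 4.769372 rad, q = (φ − β) mod 2π = 3.507499 rad → L = 1.73·(4.769372 + 11.998727 + 3.507499) = 1.73·20.275597 = 35.076783 m
RSL: p² = d² − 2 + 2cos(α−β) − 2d(sin α + sin β) = 96.327118; p = √p² = 9.814638; φ = atan2(cos α + cos β, d − sin α − sin β) − atan2(2, p) = -0.321154 rad; t = (α − φ) mod 2π = 2.098973 rad, q = (β − φ) mod 2π = 3.360846 rad → L = 1.73·(2.098973 + 9.814638 + 3.360846) = 1.73·15.274457 = 26.424811 m
RLR: c = (6 − d² + 2cos(α−β) + 2d(sin α − sin β))/8 = -11.949602, |c| > 1 → infeasible
LRL: c = (6 − d² + 2cos(α−β) − 2d(sin α − sin β))/8 = -16.783434, |c| > 1 → infeasible
Shortest: RSR with L = 26.295246 m ≈ 26.2952 m
Convert RSR to answer units (arcs ×180/π): t = 1.700197·180/π = 97.4141°, p = ρ·p = 1.73·10.178252 = 17.6084 m, q = 3.321115·180/π = 190.2859°, L = 26.2952 m.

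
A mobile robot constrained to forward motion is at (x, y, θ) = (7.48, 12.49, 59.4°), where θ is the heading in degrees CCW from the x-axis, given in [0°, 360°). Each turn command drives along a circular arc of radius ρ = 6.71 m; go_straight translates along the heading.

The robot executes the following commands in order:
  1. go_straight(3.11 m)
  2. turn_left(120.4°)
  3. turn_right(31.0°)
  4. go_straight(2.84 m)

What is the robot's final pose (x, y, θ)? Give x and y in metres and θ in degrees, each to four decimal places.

set_pose: (x, y, θ) = (7.4800, 12.4900, 59.4000°), ρ = 6.71
go_straight(3.11): x += 3.11·cos θ, y += 3.11·sin θ → (9.0631, 15.1669, 59.4000°)
turn_left(120.4°): centre at ρ to the left, rotate +120.4° → (3.3110, 25.2925, 179.8000°)
turn_right(31.0°): centre at ρ to the right, rotate −31.0° → (-0.1416, 26.2630, 148.8000°)
go_straight(2.84): x += 2.84·cos θ, y += 2.84·sin θ → (-2.5708, 27.7342, 148.8000°)

(-2.5708, 27.7342, 148.8000°)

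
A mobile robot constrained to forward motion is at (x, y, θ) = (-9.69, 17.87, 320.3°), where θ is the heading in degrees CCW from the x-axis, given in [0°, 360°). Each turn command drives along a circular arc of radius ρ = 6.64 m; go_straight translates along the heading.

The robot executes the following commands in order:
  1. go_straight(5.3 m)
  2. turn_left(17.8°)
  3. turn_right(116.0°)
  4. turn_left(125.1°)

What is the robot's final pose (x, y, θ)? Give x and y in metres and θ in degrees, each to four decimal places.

(1.1081, -9.0568, 347.2000°)

set_pose: (x, y, θ) = (-9.6900, 17.8700, 320.3000°), ρ = 6.64
go_straight(5.3): x += 5.3·cos θ, y += 5.3·sin θ → (-5.6122, 14.4845, 320.3000°)
turn_left(17.8°): centre at ρ to the left, rotate +17.8° → (-3.8474, 13.4325, 338.1000°)
turn_right(116.0°): centre at ρ to the right, rotate −116.0° → (-1.8724, 2.3450, 222.1000°)
turn_left(125.1°): centre at ρ to the left, rotate +125.1° → (1.1081, -9.0568, 347.2000°)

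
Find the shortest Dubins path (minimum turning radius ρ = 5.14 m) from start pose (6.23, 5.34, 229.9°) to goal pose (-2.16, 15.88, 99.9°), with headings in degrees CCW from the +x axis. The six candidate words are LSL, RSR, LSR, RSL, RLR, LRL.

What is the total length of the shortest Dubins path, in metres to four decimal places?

19.8326 m

Let ψ = atan2(Δy, Δx) = atan2(10.54, -8.39) = 128.5203° be the start→goal bearing.
Normalize: d = |goal − start| / ρ = 13.471589/5.14 = 2.620932, α = (θ_start − ψ) mod 360° = 101.3797° = 1.769409 rad, β = (θ_goal − ψ) mod 360° = 331.3797° = 5.783666 rad.
Common terms: sin α = 0.980341, cos α = -0.197310, sin β = -0.479003, cos β = 0.877813, cos(α−β) = -0.642788, d² = 6.869283. Work in radians in the unit-radius frame; every candidate has L = ρ·(t + p + q).
LSL: p² = 2 + d² − 2cos(α−β) + 2d(sin α − sin β) = 17.804542; p = √p² = 4.219543; φ = atan2(cos β − cos α, d + sin α − sin β) = 0.257637 rad; t = (φ − α) mod 2π = 4.771413 rad, q = (β − φ) mod 2π = 5.526030 rad → L = 5.14·(4.771413 + 4.219543 + 5.526030) = 5.14·14.516985 = 74.617305 m
RSR: p² = 2 + d² − 2cos(α−β) + 2d(sin β − sin α) = 2.505174; p = √p² = 1.582774; φ = atan2(cos α − cos β, d − sin α + sin β) = -0.746760 rad; t = (α − φ) mod 2π = 2.516170 rad, q = (φ − β) mod 2π = 6.035944 rad → L = 5.14·(2.516170 + 1.582774 + 6.035944) = 5.14·10.134887 = 52.093321 m
LSR: p² = d² − 2 + 2cos(α−β) + 2d(sin α + sin β) = 6.211653; p = √p² = 2.492319; φ = atan2(−cos α − cos β, d + sin α + sin β) − atan2(−2, p) = 0.461647 rad; t = (φ − α) mod 2π = 4.975423 rad, q = (φ − β) mod 2π = 0.961166 rad → L = 5.14·(4.975423 + 2.492319 + 0.961166) = 5.14·8.428908 = 43.324585 m
RSL: p² = d² − 2 + 2cos(α−β) − 2d(sin α + sin β) = 0.955762; p = √p² = 0.977631; φ = atan2(cos α + cos β, d − sin α − sin β) − atan2(2, p) = -0.805478 rad; t = (α − φ) mod 2π = 2.574887 rad, q = (β − φ) mod 2π = 0.305959 rad → L = 5.14·(2.574887 + 0.977631 + 0.305959) = 5.14·3.858477 = 19.832571 m
RLR: c = (6 − d² + 2cos(α−β) + 2d(sin α − sin β))/8 = 0.686853; p = 2π − arccos c = 5.469540 rad; φ = atan2(cos α − cos β, d − sin α + sin β) = -0.746760 rad; t = (α − φ + p/2) mod 2π = 5.250939 rad, q = (α − β − t + p) mod 2π = 2.487528 rad → L = 5.14·(5.250939 + 5.469540 + 2.487528) = 5.14·13.208007 = 67.889157 m
LRL: c = (6 − d² + 2cos(α−β) − 2d(sin α − sin β))/8 = -1.225568, |c| > 1 → infeasible
Shortest: RSL with L = 19.832571 m ≈ 19.8326 m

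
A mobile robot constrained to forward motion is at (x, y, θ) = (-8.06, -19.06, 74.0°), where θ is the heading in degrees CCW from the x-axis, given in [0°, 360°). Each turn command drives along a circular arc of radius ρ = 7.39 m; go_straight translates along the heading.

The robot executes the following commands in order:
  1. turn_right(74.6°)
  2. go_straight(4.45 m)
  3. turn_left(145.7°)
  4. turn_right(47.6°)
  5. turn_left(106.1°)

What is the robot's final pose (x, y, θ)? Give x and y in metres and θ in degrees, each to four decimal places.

set_pose: (x, y, θ) = (-8.0600, -19.0600, 74.0000°), ρ = 7.39
turn_right(74.6°): centre at ρ to the right, rotate −74.6° → (-0.8789, -13.7074, -0.6000° ≡ 359.4000°)
go_straight(4.45): x += 4.45·cos θ, y += 4.45·sin θ → (3.5709, -13.7540, 359.4000°)
turn_left(145.7°): centre at ρ to the left, rotate +145.7° → (7.8764, -0.3034, 505.1000° ≡ 145.1000°)
turn_right(47.6°): centre at ρ to the right, rotate −47.6° → (4.7778, 4.7929, 97.5000°)
turn_left(106.1°): centre at ρ to the left, rotate +106.1° → (-5.5076, 10.6002, 203.6000°)

(-5.5076, 10.6002, 203.6000°)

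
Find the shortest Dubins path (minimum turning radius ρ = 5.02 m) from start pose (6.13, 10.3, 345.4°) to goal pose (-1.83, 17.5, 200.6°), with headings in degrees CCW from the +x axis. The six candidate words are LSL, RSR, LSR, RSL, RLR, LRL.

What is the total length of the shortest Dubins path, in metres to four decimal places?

26.6775 m

Let ψ = atan2(Δy, Δx) = atan2(7.20, -7.96) = 137.8699° be the start→goal bearing.
Normalize: d = |goal − start| / ρ = 10.733201/5.02 = 2.138088, α = (θ_start − ψ) mod 360° = 207.5301° = 3.622083 rad, β = (θ_goal − ψ) mod 360° = 62.7301° = 1.094846 rad.
Common terms: sin α = -0.462214, cos α = -0.886768, sin β = 0.888858, cos β = 0.458183, cos(α−β) = -0.817145, d² = 4.571420. Work in radians in the unit-radius frame; every candidate has L = ρ·(t + p + q).
LSL: p² = 2 + d² − 2cos(α−β) + 2d(sin α − sin β) = 2.428290; p = √p² = 1.558297; φ = atan2(cos β − cos α, d + sin α − sin β) = 1.041358 rad; t = (φ − α) mod 2π = 3.702460 rad, q = (β − φ) mod 2π = 0.053488 rad → L = 5.02·(3.702460 + 1.558297 + 0.053488) = 5.02·5.314246 = 26.677514 m
RSR: p² = 2 + d² − 2cos(α−β) + 2d(sin β − sin α) = 13.983128; p = √p² = 3.739402; φ = atan2(cos α − cos β, d − sin α + sin β) = -0.367915 rad; t = (α − φ) mod 2π = 3.989997 rad, q = (φ − β) mod 2π = 4.820425 rad → L = 5.02·(3.989997 + 3.739402 + 4.820425) = 5.02·12.549824 = 63.000118 m
LSR: p² = d² − 2 + 2cos(α−β) + 2d(sin α + sin β) = 2.761534; p = √p² = 1.661786; φ = atan2(−cos α − cos β, d + sin α + sin β) − atan2(−2, p) = 1.043077 rad; t = (φ − α) mod 2π = 3.704180 rad, q = (φ − β) mod 2π = 6.231416 rad → L = 5.02·(3.704180 + 1.661786 + 6.231416) = 5.02·11.597383 = 58.218860 m
RSL: p² = d² − 2 + 2cos(α−β) − 2d(sin α + sin β) = -0.887274 < 0 → infeasible
RLR: c = (6 − d² + 2cos(α−β) + 2d(sin α − sin β))/8 = -0.747891; p = 2π − arccos c = 3.867510 rad; φ = atan2(cos α − cos β, d − sin α + sin β) = -0.367915 rad; t = (α − φ + p/2) mod 2π = 5.923752 rad, q = (α − β − t + p) mod 2π = 0.470994 rad → L = 5.02·(5.923752 + 3.867510 + 0.470994) = 5.02·10.262256 = 51.516525 m
LRL: c = (6 − d² + 2cos(α−β) − 2d(sin α − sin β))/8 = 0.696464; p = 2π − arccos c = 5.482847 rad; φ = atan2(cos β − cos α, d + sin α − sin β) = 1.041358 rad; t = (φ − α + p/2) mod 2π = 0.160698 rad, q = (β − α − t + p) mod 2π = 2.794912 rad → L = 5.02·(0.160698 + 5.482847 + 2.794912) = 5.02·8.438457 = 42.361052 m
Shortest: LSL with L = 26.677514 m ≈ 26.6775 m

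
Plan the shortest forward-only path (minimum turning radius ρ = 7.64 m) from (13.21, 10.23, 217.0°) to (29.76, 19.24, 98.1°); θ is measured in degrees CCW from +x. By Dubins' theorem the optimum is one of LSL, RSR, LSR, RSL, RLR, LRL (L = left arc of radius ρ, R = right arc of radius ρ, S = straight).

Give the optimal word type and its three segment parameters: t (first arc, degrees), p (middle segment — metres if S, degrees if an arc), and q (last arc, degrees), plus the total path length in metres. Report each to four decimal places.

LSL: t = 215.6371°, p = 14.7051 m, q = 25.4629°, L = 46.8542 m

Let ψ = atan2(Δy, Δx) = atan2(9.01, 16.55) = 28.5644° be the start→goal bearing.
Normalize: d = |goal − start| / ρ = 18.843636/7.64 = 2.466444, α = (θ_start − ψ) mod 360° = 188.4356° = 3.288822 rad, β = (θ_goal − ψ) mod 360° = 69.5356° = 1.213626 rad.
Common terms: sin α = -0.146698, cos α = -0.989181, sin β = 0.936890, cos β = 0.349625, cos(α−β) = -0.483282, d² = 6.083348. Work in radians in the unit-radius frame; every candidate has L = ρ·(t + p + q).
LSL: p² = 2 + d² − 2cos(α−β) + 2d(sin α − sin β) = 3.704692; p = √p² = 1.924758; φ = atan2(cos β − cos α, d + sin α − sin β) = 0.769215 rad; t = (φ − α) mod 2π = 3.763577 rad, q = (β − φ) mod 2π = 0.444411 rad → L = 7.64·(3.763577 + 1.924758 + 0.444411) = 7.64·6.132746 = 46.854183 m
RSR: p² = 2 + d² − 2cos(α−β) + 2d(sin β − sin α) = 14.395134; p = √p² = 3.794092; φ = atan2(cos α − cos β, d − sin α + sin β) = -0.360632 rad; t = (α − φ) mod 2π = 3.649455 rad, q = (φ − β) mod 2π = 4.708927 rad → L = 7.64·(3.649455 + 3.794092 + 4.708927) = 7.64·12.152474 = 92.844900 m
LSR: p² = d² − 2 + 2cos(α−β) + 2d(sin α + sin β) = 7.014710; p = √p² = 2.648530; φ = atan2(−cos α − cos β, d + sin α + sin β) − atan2(−2, p) = 0.840698 rad; t = (φ − α) mod 2π = 3.835061 rad, q = (φ − β) mod 2π = 5.910257 rad → L = 7.64·(3.835061 + 2.648530 + 5.910257) = 7.64·12.393848 = 94.688996 m
RSL: p² = d² − 2 + 2cos(α−β) − 2d(sin α + sin β) = -0.781143 < 0 → infeasible
RLR: c = (6 − d² + 2cos(α−β) + 2d(sin α − sin β))/8 = -0.799392; p = 2π − arccos c = 3.786107 rad; φ = atan2(cos α − cos β, d − sin α + sin β) = -0.360632 rad; t = (α − φ + p/2) mod 2π = 5.542508 rad, q = (α − β − t + p) mod 2π = 0.318795 rad → L = 7.64·(5.542508 + 3.786107 + 0.318795) = 7.64·9.647410 = 73.706214 m
LRL: c = (6 − d² + 2cos(α−β) − 2d(sin α − sin β))/8 = 0.536914; p = 2π − arccos c = 5.279163 rad; φ = atan2(cos β − cos α, d + sin α − sin β) = 0.769215 rad; t = (φ − α + p/2) mod 2π = 0.119974 rad, q = (β − α − t + p) mod 2π = 3.083993 rad → L = 7.64·(0.119974 + 5.279163 + 3.083993) = 7.64·8.483130 = 64.811114 m
Shortest: LSL with L = 46.854183 m ≈ 46.8542 m
Convert LSL to answer units (arcs ×180/π): t = 3.763577·180/π = 215.6371°, p = ρ·p = 7.64·1.924758 = 14.7051 m, q = 0.444411·180/π = 25.4629°, L = 46.8542 m.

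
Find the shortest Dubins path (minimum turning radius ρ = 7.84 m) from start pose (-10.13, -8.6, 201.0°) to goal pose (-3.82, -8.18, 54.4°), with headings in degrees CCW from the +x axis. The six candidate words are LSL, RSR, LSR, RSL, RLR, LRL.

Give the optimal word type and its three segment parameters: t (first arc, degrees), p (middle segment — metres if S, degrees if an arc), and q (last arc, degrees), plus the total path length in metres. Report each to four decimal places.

Let ψ = atan2(Δy, Δx) = atan2(0.42, 6.31) = 3.8080° be the start→goal bearing.
Normalize: d = |goal − start| / ρ = 6.323962/7.84 = 0.806628, α = (θ_start − ψ) mod 360° = 197.1920° = 3.441649 rad, β = (θ_goal − ψ) mod 360° = 50.5920° = 0.882996 rad.
Common terms: sin α = -0.295574, cos α = -0.955320, sin β = 0.772644, cos β = 0.634839, cos(α−β) = -0.834848, d² = 0.650648. Work in radians in the unit-radius frame; every candidate has L = ρ·(t + p + q).
LSL: p² = 2 + d² − 2cos(α−β) + 2d(sin α − sin β) = 2.597035; p = √p² = 1.611532; φ = atan2(cos β − cos α, d + sin α − sin β) = 1.733842 rad; t = (φ − α) mod 2π = 4.575378 rad, q = (β − φ) mod 2π = 5.432340 rad → L = 7.84·(4.575378 + 1.611532 + 5.432340) = 7.84·11.619250 = 91.094919 m
RSR: p² = 2 + d² − 2cos(α−β) + 2d(sin β − sin α) = 6.043653; p = √p² = 2.458384; φ = atan2(cos α − cos β, d − sin α + sin β) = -0.703422 rad; t = (α − φ) mod 2π = 4.145070 rad, q = (φ − β) mod 2π = 4.696768 rad → L = 7.84·(4.145070 + 2.458384 + 4.696768) = 7.84·11.300222 = 88.593743 m
LSR: p² = d² − 2 + 2cos(α−β) + 2d(sin α + sin β) = -2.249410 < 0 → infeasible
RSL: p² = d² − 2 + 2cos(α−β) − 2d(sin α + sin β) = -3.788684 < 0 → infeasible
RLR: c = (6 − d² + 2cos(α−β) + 2d(sin α − sin β))/8 = 0.244543; p = 2π − arccos c = 4.959438 rad; φ = atan2(cos α − cos β, d − sin α + sin β) = -0.703422 rad; t = (α − φ + p/2) mod 2π = 0.341604 rad, q = (α − β − t + p) mod 2π = 0.893301 rad → L = 7.84·(0.341604 + 4.959438 + 0.893301) = 7.84·6.194343 = 48.563647 m
LRL: c = (6 − d² + 2cos(α−β) − 2d(sin α − sin β))/8 = 0.675371; p = 2π − arccos c = 5.453856 rad; φ = atan2(cos β − cos α, d + sin α − sin β) = 1.733842 rad; t = (φ − α + p/2) mod 2π = 1.019121 rad, q = (β − α − t + p) mod 2π = 1.876082 rad → L = 7.84·(1.019121 + 5.453856 + 1.876082) = 7.84·8.349060 = 65.456627 m
Shortest: RLR with L = 48.563647 m ≈ 48.5636 m
Convert RLR to answer units (arcs ×180/π): t = 0.341604·180/π = 19.5725°, p = 4.959438·180/π = 284.1548°, q = 0.893301·180/π = 51.1824°, L = 48.5636 m.

RLR: t = 19.5725°, p = 284.1548°, q = 51.1824°, L = 48.5636 m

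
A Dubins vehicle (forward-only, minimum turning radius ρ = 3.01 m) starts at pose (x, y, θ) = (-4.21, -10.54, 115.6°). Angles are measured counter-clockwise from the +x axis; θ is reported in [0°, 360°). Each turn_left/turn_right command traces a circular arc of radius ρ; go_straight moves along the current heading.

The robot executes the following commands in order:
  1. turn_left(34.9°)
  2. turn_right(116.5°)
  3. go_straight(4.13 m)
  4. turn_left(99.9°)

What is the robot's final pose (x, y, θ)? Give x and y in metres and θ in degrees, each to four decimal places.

set_pose: (x, y, θ) = (-4.2100, -10.5400, 115.6000°), ρ = 3.01
turn_left(34.9°): centre at ρ to the left, rotate +34.9° → (-5.4423, -9.2208, 150.5000°)
turn_right(116.5°): centre at ρ to the right, rotate −116.5° → (-5.6433, -4.1056, 34.0000°)
go_straight(4.13): x += 4.13·cos θ, y += 4.13·sin θ → (-2.2194, -1.7962, 34.0000°)
turn_left(99.9°): centre at ρ to the left, rotate +99.9° → (-1.7337, 2.7864, 133.9000°)

(-1.7337, 2.7864, 133.9000°)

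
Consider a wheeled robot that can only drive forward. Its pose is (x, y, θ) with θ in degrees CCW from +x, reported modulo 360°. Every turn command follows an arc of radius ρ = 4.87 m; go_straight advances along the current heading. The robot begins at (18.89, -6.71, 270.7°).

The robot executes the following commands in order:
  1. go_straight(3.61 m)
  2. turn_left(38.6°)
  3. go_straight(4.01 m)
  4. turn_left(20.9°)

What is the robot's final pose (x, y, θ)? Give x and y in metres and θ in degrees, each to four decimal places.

set_pose: (x, y, θ) = (18.8900, -6.7100, 270.7000°), ρ = 4.87
go_straight(3.61): x += 3.61·cos θ, y += 3.61·sin θ → (18.9341, -10.3197, 270.7000°)
turn_left(38.6°): centre at ρ to the left, rotate +38.6° → (20.0351, -13.3448, 309.3000°)
go_straight(4.01): x += 4.01·cos θ, y += 4.01·sin θ → (22.5750, -16.4479, 309.3000°)
turn_left(20.9°): centre at ρ to the left, rotate +20.9° → (23.9233, -17.5894, 330.2000°)

(23.9233, -17.5894, 330.2000°)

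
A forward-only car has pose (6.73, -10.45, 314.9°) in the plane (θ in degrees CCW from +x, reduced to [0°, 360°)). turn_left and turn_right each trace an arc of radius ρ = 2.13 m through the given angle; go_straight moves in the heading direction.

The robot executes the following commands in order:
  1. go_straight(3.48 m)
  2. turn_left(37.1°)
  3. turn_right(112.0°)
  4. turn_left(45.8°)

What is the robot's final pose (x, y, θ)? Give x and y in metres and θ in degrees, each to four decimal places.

set_pose: (x, y, θ) = (6.7300, -10.4500, 314.9000°), ρ = 2.13
go_straight(3.48): x += 3.48·cos θ, y += 3.48·sin θ → (9.1864, -12.9150, 314.9000°)
turn_left(37.1°): centre at ρ to the left, rotate +37.1° → (10.3988, -13.5208, 352.0000°)
turn_right(112.0°): centre at ρ to the right, rotate −112.0° → (11.9470, -16.6951, 240.0000°)
turn_left(45.8°): centre at ρ to the left, rotate +45.8° → (11.7421, -18.3400, 285.8000°)

(11.7421, -18.3400, 285.8000°)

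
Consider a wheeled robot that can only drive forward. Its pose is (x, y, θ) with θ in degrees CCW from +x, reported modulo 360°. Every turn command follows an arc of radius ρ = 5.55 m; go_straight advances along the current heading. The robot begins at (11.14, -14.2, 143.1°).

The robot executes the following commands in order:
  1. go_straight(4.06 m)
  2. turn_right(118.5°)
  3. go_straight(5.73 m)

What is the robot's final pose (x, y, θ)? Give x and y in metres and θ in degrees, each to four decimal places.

set_pose: (x, y, θ) = (11.1400, -14.2000, 143.1000°), ρ = 5.55
go_straight(4.06): x += 4.06·cos θ, y += 4.06·sin θ → (7.8933, -11.7623, 143.1000°)
turn_right(118.5°): centre at ρ to the right, rotate −118.5° → (8.9153, -2.2778, 24.6000°)
go_straight(5.73): x += 5.73·cos θ, y += 5.73·sin θ → (14.1252, 0.1075, 24.6000°)

(14.1252, 0.1075, 24.6000°)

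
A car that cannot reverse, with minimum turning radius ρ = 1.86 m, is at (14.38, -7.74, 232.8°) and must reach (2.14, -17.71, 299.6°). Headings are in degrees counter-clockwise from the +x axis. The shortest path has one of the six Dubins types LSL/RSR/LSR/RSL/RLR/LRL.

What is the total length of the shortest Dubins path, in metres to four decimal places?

Let ψ = atan2(Δy, Δx) = atan2(-9.97, -12.24) = -140.8357° be the start→goal bearing.
Normalize: d = |goal − start| / ρ = 15.786656/1.86 = 8.487449, α = (θ_start − ψ) mod 360° = 13.6357° = 0.237988 rad, β = (θ_goal − ψ) mod 360° = 80.4357° = 1.403868 rad.
Common terms: sin α = 0.235748, cos α = 0.971814, sin β = 0.986100, cos β = 0.166154, cos(α−β) = 0.393942, d² = 72.036796. Work in radians in the unit-radius frame; every candidate has L = ρ·(t + p + q).
LSL: p² = 2 + d² − 2cos(α−β) + 2d(sin α − sin β) = 60.511767; p = √p² = 7.778931; φ = atan2(cos β − cos α, d + sin α − sin β) = -0.103756 rad; t = (φ − α) mod 2π = 5.941441 rad, q = (β − φ) mod 2π = 1.507624 rad → L = 1.86·(5.941441 + 7.778931 + 1.507624) = 1.86·15.227996 = 28.324073 m
RSR: p² = 2 + d² − 2cos(α−β) + 2d(sin β − sin α) = 85.986058; p = √p² = 9.272867; φ = atan2(cos α − cos β, d − sin α + sin β) = 0.086993 rad; t = (α − φ) mod 2π = 0.150995 rad, q = (φ − β) mod 2π = 4.966310 rad → L = 1.86·(0.150995 + 9.272867 + 4.966310) = 1.86·14.390172 = 26.765720 m
LSR: p² = d² − 2 + 2cos(α−β) + 2d(sin α + sin β) = 91.565423; p = √p² = 9.568982; φ = atan2(−cos α − cos β, d + sin α + sin β) − atan2(−2, p) = 0.089371 rad; t = (φ − α) mod 2π = 6.134568 rad, q = (φ − β) mod 2π = 4.968688 rad → L = 1.86·(6.134568 + 9.568982 + 4.968688) = 1.86·20.672238 = 38.450363 m
RSL: p² = d² − 2 + 2cos(α−β) − 2d(sin α + sin β) = 50.083937; p = √p² = 7.077001; φ = atan2(cos α + cos β, d − sin α − sin β) − atan2(2, p) = -0.120061 rad; t = (α − φ) mod 2π = 0.358050 rad, q = (β − φ) mod 2π = 1.523930 rad → L = 1.86·(0.358050 + 7.077001 + 1.523930) = 1.86·8.958980 = 16.663702 m
RLR: c = (6 − d² + 2cos(α−β) + 2d(sin α − sin β))/8 = -9.748257, |c| > 1 → infeasible
LRL: c = (6 − d² + 2cos(α−β) − 2d(sin α − sin β))/8 = -6.563971, |c| > 1 → infeasible
Shortest: RSL with L = 16.663702 m ≈ 16.6637 m

16.6637 m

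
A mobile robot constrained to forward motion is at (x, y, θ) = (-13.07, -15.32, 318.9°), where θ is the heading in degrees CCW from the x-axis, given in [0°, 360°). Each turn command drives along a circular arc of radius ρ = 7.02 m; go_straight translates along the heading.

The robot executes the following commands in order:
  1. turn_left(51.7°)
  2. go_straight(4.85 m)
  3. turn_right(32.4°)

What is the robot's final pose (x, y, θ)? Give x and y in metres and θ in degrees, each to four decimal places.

set_pose: (x, y, θ) = (-13.0700, -15.3200, 318.9000°), ρ = 7.02
turn_left(51.7°): centre at ρ to the left, rotate +51.7° → (-7.1639, -16.9302, 370.6000° ≡ 10.6000°)
go_straight(4.85): x += 4.85·cos θ, y += 4.85·sin θ → (-2.3967, -16.0380, 10.6000°)
turn_right(32.4°): centre at ρ to the right, rotate −32.4° → (1.5017, -16.4203, -21.8000° ≡ 338.2000°)

(1.5017, -16.4203, 338.2000°)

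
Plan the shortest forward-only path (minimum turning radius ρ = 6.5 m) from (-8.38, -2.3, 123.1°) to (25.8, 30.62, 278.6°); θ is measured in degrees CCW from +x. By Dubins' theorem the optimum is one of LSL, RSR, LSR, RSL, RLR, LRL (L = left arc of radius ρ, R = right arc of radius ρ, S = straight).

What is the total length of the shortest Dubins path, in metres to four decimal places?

59.3122 m

Let ψ = atan2(Δy, Δx) = atan2(32.92, 34.18) = 43.9242° be the start→goal bearing.
Normalize: d = |goal − start| / ρ = 47.455229/6.5 = 7.300805, α = (θ_start − ψ) mod 360° = 79.1758° = 1.381878 rad, β = (θ_goal − ψ) mod 360° = 234.6758° = 4.095865 rad.
Common terms: sin α = 0.982208, cos α = 0.187797, sin β = -0.815893, cos β = -0.578203, cos(α−β) = -0.909961, d² = 53.301747. Work in radians in the unit-radius frame; every candidate has L = ρ·(t + p + q).
LSL: p² = 2 + d² − 2cos(α−β) + 2d(sin α − sin β) = 83.376838; p = √p² = 9.131092; φ = atan2(cos β − cos α, d + sin α − sin β) = -0.083988 rad; t = (φ − α) mod 2π = 4.817320 rad, q = (β − φ) mod 2π = 4.179853 rad → L = 6.5·(4.817320 + 9.131092 + 4.179853) = 6.5·18.128264 = 117.833717 m
RSR: p² = 2 + d² − 2cos(α−β) + 2d(sin β − sin α) = 30.866500; p = √p² = 5.555763; φ = atan2(cos α − cos β, d − sin α + sin β) = 0.138315 rad; t = (α − φ) mod 2π = 1.243563 rad, q = (φ − β) mod 2π = 2.325636 rad → L = 6.5·(1.243563 + 5.555763 + 2.325636) = 6.5·9.124961 = 59.312247 m
LSR: p² = d² − 2 + 2cos(α−β) + 2d(sin α + sin β) = 51.910287; p = √p² = 7.204879; φ = atan2(−cos α − cos β, d + sin α + sin β) − atan2(−2, p) = 0.323008 rad; t = (φ − α) mod 2π = 5.224315 rad, q = (φ − β) mod 2π = 2.510328 rad → L = 6.5·(5.224315 + 7.204879 + 2.510328) = 6.5·14.939523 = 97.106901 m
RSL: p² = d² − 2 + 2cos(α−β) − 2d(sin α + sin β) = 47.053361; p = √p² = 6.859545; φ = atan2(cos α + cos β, d − sin α − sin β) − atan2(2, p) = -0.338366 rad; t = (α − φ) mod 2π = 1.720244 rad, q = (β − φ) mod 2π = 4.434231 rad → L = 6.5·(1.720244 + 6.859545 + 4.434231) = 6.5·13.014021 = 84.591135 m
RLR: c = (6 − d² + 2cos(α−β) + 2d(sin α − sin β))/8 = -2.858313, |c| > 1 → infeasible
LRL: c = (6 − d² + 2cos(α−β) − 2d(sin α − sin β))/8 = -9.422105, |c| > 1 → infeasible
Shortest: RSR with L = 59.312247 m ≈ 59.3122 m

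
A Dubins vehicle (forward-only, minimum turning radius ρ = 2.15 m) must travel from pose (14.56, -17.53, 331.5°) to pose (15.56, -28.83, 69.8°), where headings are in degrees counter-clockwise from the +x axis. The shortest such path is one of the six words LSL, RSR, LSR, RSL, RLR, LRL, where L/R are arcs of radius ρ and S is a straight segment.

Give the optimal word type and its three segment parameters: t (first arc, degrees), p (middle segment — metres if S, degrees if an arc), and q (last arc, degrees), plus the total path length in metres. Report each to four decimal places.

RSL: t = 91.1865°, p = 7.5264 m, q = 189.4865°, L = 18.0586 m

Let ψ = atan2(Δy, Δx) = atan2(-11.30, 1.00) = -84.9428° be the start→goal bearing.
Normalize: d = |goal − start| / ρ = 11.344161/2.15 = 5.276354, α = (θ_start − ψ) mod 360° = 56.4428° = 0.985112 rad, β = (θ_goal − ψ) mod 360° = 154.7428° = 2.700771 rad.
Common terms: sin α = 0.833334, cos α = 0.552770, sin β = 0.426683, cos β = -0.904401, cos(α−β) = -0.144356, d² = 27.839913. Work in radians in the unit-radius frame; every candidate has L = ρ·(t + p + q).
LSL: p² = 2 + d² − 2cos(α−β) + 2d(sin α − sin β) = 34.419893; p = √p² = 5.866847; φ = atan2(cos β − cos α, d + sin α − sin β) = -0.251001 rad; t = (φ − α) mod 2π = 5.047072 rad, q = (β − φ) mod 2π = 2.951772 rad → L = 2.15·(5.047072 + 5.866847 + 2.951772) = 2.15·13.865691 = 29.811235 m
RSR: p² = 2 + d² − 2cos(α−β) + 2d(sin β − sin α) = 25.837359; p = √p² = 5.083046; φ = atan2(cos α − cos β, d − sin α + sin β) = 0.290752 rad; t = (α − φ) mod 2π = 0.694360 rad, q = (φ − β) mod 2π = 3.873167 rad → L = 2.15·(0.694360 + 5.083046 + 3.873167) = 2.15·9.650573 = 20.748732 m
LSR: p² = d² − 2 + 2cos(α−β) + 2d(sin α + sin β) = 38.847794; p = √p² = 6.232800; φ = atan2(−cos α − cos β, d + sin α + sin β) − atan2(−2, p) = 0.364248 rad; t = (φ − α) mod 2π = 5.662322 rad, q = (φ − β) mod 2π = 3.946663 rad → L = 2.15·(5.662322 + 6.232800 + 3.946663) = 2.15·15.841784 = 34.059836 m
RSL: p² = d² − 2 + 2cos(α−β) − 2d(sin α + sin β) = 12.254608; p = √p² = 3.500658; φ = atan2(cos α + cos β, d − sin α − sin β) − atan2(2, p) = -0.606393 rad; t = (α − φ) mod 2π = 1.591505 rad, q = (β − φ) mod 2π = 3.307163 rad → L = 2.15·(1.591505 + 3.500658 + 3.307163) = 2.15·8.399326 = 18.058551 m
RLR: c = (6 − d² + 2cos(α−β) + 2d(sin α − sin β))/8 = -2.229670, |c| > 1 → infeasible
LRL: c = (6 − d² + 2cos(α−β) − 2d(sin α − sin β))/8 = -3.302487, |c| > 1 → infeasible
Shortest: RSL with L = 18.058551 m ≈ 18.0586 m
Convert RSL to answer units (arcs ×180/π): t = 1.591505·180/π = 91.1865°, p = ρ·p = 2.15·3.500658 = 7.5264 m, q = 3.307163·180/π = 189.4865°, L = 18.0586 m.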